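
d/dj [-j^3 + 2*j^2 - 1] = j*(4 - 3*j)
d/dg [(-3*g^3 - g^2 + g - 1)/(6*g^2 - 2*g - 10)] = (-9*g^4 + 6*g^3 + 43*g^2 + 16*g - 6)/(2*(9*g^4 - 6*g^3 - 29*g^2 + 10*g + 25))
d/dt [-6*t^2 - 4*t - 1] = -12*t - 4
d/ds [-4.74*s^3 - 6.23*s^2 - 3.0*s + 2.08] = -14.22*s^2 - 12.46*s - 3.0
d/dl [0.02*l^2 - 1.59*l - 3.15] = 0.04*l - 1.59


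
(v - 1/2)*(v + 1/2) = v^2 - 1/4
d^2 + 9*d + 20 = (d + 4)*(d + 5)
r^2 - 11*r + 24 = (r - 8)*(r - 3)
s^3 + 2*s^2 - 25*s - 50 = (s - 5)*(s + 2)*(s + 5)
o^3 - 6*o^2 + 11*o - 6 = (o - 3)*(o - 2)*(o - 1)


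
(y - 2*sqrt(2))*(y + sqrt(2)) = y^2 - sqrt(2)*y - 4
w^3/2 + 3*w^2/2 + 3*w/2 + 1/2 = (w/2 + 1/2)*(w + 1)^2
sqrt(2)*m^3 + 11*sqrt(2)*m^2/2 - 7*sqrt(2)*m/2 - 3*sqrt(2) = (m - 1)*(m + 6)*(sqrt(2)*m + sqrt(2)/2)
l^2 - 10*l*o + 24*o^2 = (l - 6*o)*(l - 4*o)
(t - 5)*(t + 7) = t^2 + 2*t - 35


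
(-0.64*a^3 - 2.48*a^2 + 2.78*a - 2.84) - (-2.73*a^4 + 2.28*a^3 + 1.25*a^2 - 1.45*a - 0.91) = 2.73*a^4 - 2.92*a^3 - 3.73*a^2 + 4.23*a - 1.93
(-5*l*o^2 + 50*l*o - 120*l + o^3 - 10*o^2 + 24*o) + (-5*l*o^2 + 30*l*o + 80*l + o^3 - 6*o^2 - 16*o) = -10*l*o^2 + 80*l*o - 40*l + 2*o^3 - 16*o^2 + 8*o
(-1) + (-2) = -3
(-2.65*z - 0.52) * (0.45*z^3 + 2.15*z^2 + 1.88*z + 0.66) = -1.1925*z^4 - 5.9315*z^3 - 6.1*z^2 - 2.7266*z - 0.3432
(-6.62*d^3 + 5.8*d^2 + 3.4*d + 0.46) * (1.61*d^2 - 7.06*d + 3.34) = -10.6582*d^5 + 56.0752*d^4 - 57.5848*d^3 - 3.8914*d^2 + 8.1084*d + 1.5364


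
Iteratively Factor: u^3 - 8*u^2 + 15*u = (u - 5)*(u^2 - 3*u) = (u - 5)*(u - 3)*(u)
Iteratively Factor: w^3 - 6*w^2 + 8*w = (w - 4)*(w^2 - 2*w) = w*(w - 4)*(w - 2)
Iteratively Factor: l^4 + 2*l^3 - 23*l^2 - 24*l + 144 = (l - 3)*(l^3 + 5*l^2 - 8*l - 48) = (l - 3)*(l + 4)*(l^2 + l - 12) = (l - 3)*(l + 4)^2*(l - 3)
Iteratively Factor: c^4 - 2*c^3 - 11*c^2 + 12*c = (c)*(c^3 - 2*c^2 - 11*c + 12) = c*(c - 4)*(c^2 + 2*c - 3) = c*(c - 4)*(c + 3)*(c - 1)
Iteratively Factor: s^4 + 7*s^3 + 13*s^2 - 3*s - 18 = (s + 3)*(s^3 + 4*s^2 + s - 6) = (s + 3)^2*(s^2 + s - 2) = (s + 2)*(s + 3)^2*(s - 1)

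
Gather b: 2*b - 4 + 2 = 2*b - 2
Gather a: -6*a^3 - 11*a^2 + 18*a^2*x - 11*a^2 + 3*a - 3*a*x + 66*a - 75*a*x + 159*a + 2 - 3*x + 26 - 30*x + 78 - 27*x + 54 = -6*a^3 + a^2*(18*x - 22) + a*(228 - 78*x) - 60*x + 160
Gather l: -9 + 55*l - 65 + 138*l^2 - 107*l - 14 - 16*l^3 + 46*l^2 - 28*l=-16*l^3 + 184*l^2 - 80*l - 88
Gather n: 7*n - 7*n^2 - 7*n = -7*n^2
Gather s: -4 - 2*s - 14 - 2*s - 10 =-4*s - 28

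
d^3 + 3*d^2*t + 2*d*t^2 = d*(d + t)*(d + 2*t)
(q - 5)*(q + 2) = q^2 - 3*q - 10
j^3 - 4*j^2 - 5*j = j*(j - 5)*(j + 1)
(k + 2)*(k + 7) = k^2 + 9*k + 14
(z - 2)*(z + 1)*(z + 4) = z^3 + 3*z^2 - 6*z - 8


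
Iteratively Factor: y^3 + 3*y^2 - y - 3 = (y - 1)*(y^2 + 4*y + 3) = (y - 1)*(y + 1)*(y + 3)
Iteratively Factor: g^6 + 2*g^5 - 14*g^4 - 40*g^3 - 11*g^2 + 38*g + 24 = (g + 1)*(g^5 + g^4 - 15*g^3 - 25*g^2 + 14*g + 24) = (g + 1)^2*(g^4 - 15*g^2 - 10*g + 24) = (g + 1)^2*(g + 2)*(g^3 - 2*g^2 - 11*g + 12) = (g + 1)^2*(g + 2)*(g + 3)*(g^2 - 5*g + 4) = (g - 4)*(g + 1)^2*(g + 2)*(g + 3)*(g - 1)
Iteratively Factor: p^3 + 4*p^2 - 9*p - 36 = (p - 3)*(p^2 + 7*p + 12) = (p - 3)*(p + 4)*(p + 3)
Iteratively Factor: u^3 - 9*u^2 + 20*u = (u - 5)*(u^2 - 4*u) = u*(u - 5)*(u - 4)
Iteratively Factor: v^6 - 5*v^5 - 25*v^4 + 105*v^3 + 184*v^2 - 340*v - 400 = (v - 5)*(v^5 - 25*v^3 - 20*v^2 + 84*v + 80) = (v - 5)*(v - 2)*(v^4 + 2*v^3 - 21*v^2 - 62*v - 40) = (v - 5)*(v - 2)*(v + 4)*(v^3 - 2*v^2 - 13*v - 10) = (v - 5)^2*(v - 2)*(v + 4)*(v^2 + 3*v + 2) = (v - 5)^2*(v - 2)*(v + 1)*(v + 4)*(v + 2)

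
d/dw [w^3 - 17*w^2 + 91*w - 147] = 3*w^2 - 34*w + 91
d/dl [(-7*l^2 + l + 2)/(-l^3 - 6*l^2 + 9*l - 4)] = (-7*l^4 + 2*l^3 - 51*l^2 + 80*l - 22)/(l^6 + 12*l^5 + 18*l^4 - 100*l^3 + 129*l^2 - 72*l + 16)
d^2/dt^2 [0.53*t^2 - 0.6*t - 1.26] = 1.06000000000000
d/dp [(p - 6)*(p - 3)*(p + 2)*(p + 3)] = 4*p^3 - 12*p^2 - 42*p + 36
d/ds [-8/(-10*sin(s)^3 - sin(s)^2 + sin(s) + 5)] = 8*(-30*sin(s)^2 - 2*sin(s) + 1)*cos(s)/(10*sin(s)^3 + sin(s)^2 - sin(s) - 5)^2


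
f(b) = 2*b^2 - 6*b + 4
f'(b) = 4*b - 6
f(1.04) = -0.08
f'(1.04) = -1.84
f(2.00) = 0.00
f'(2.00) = 2.00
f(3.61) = 8.40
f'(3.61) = 8.44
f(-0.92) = 11.21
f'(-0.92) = -9.68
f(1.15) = -0.26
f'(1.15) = -1.40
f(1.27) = -0.39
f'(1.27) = -0.92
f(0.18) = 2.98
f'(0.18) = -5.28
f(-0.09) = 4.56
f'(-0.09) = -6.36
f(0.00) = 4.00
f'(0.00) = -6.00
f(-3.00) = 40.00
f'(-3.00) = -18.00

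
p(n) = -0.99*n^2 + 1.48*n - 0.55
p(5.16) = -19.27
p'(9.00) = -16.34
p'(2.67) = -3.81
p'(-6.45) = 14.25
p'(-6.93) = 15.20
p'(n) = 1.48 - 1.98*n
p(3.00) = -5.02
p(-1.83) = -6.57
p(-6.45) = -51.28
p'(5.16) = -8.74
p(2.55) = -3.21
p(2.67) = -3.66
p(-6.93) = -58.35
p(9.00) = -67.42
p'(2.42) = -3.31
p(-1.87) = -6.78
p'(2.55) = -3.57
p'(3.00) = -4.46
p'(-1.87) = 5.18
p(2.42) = -2.77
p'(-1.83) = 5.10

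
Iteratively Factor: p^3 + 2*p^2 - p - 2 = (p + 1)*(p^2 + p - 2) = (p - 1)*(p + 1)*(p + 2)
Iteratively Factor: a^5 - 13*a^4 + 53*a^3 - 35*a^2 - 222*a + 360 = (a - 3)*(a^4 - 10*a^3 + 23*a^2 + 34*a - 120) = (a - 5)*(a - 3)*(a^3 - 5*a^2 - 2*a + 24) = (a - 5)*(a - 4)*(a - 3)*(a^2 - a - 6) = (a - 5)*(a - 4)*(a - 3)^2*(a + 2)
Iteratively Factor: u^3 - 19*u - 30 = (u + 3)*(u^2 - 3*u - 10) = (u + 2)*(u + 3)*(u - 5)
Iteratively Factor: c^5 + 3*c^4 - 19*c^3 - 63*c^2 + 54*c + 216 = (c + 3)*(c^4 - 19*c^2 - 6*c + 72) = (c + 3)^2*(c^3 - 3*c^2 - 10*c + 24) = (c + 3)^3*(c^2 - 6*c + 8) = (c - 4)*(c + 3)^3*(c - 2)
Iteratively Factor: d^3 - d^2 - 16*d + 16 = (d + 4)*(d^2 - 5*d + 4) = (d - 4)*(d + 4)*(d - 1)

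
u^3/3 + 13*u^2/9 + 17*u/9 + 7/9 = (u/3 + 1/3)*(u + 1)*(u + 7/3)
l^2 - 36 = (l - 6)*(l + 6)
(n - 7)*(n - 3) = n^2 - 10*n + 21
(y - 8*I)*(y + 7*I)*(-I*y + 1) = -I*y^3 - 57*I*y + 56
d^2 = d^2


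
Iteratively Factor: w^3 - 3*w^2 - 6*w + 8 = (w - 1)*(w^2 - 2*w - 8) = (w - 4)*(w - 1)*(w + 2)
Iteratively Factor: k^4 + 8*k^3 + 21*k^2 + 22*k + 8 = (k + 1)*(k^3 + 7*k^2 + 14*k + 8) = (k + 1)^2*(k^2 + 6*k + 8) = (k + 1)^2*(k + 4)*(k + 2)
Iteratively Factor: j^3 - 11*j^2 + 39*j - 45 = (j - 5)*(j^2 - 6*j + 9) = (j - 5)*(j - 3)*(j - 3)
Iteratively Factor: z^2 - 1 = (z - 1)*(z + 1)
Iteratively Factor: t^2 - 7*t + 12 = (t - 4)*(t - 3)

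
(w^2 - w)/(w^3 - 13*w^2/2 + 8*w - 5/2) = 2*w/(2*w^2 - 11*w + 5)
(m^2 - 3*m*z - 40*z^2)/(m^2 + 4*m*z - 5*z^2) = (-m + 8*z)/(-m + z)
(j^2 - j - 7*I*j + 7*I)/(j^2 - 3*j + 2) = (j - 7*I)/(j - 2)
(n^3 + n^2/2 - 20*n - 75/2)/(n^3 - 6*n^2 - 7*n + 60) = (n + 5/2)/(n - 4)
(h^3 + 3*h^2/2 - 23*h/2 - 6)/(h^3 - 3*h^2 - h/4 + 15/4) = 2*(2*h^3 + 3*h^2 - 23*h - 12)/(4*h^3 - 12*h^2 - h + 15)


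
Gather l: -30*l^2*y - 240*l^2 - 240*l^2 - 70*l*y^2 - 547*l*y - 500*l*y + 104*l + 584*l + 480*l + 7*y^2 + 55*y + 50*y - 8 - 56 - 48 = l^2*(-30*y - 480) + l*(-70*y^2 - 1047*y + 1168) + 7*y^2 + 105*y - 112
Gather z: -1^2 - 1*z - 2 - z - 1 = -2*z - 4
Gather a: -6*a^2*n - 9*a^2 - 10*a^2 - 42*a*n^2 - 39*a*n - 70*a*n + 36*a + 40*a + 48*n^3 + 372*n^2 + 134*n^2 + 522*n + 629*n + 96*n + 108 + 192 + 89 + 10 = a^2*(-6*n - 19) + a*(-42*n^2 - 109*n + 76) + 48*n^3 + 506*n^2 + 1247*n + 399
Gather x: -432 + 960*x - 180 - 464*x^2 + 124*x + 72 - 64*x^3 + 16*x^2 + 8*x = -64*x^3 - 448*x^2 + 1092*x - 540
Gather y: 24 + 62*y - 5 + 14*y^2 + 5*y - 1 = 14*y^2 + 67*y + 18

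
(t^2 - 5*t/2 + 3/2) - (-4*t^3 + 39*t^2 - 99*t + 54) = 4*t^3 - 38*t^2 + 193*t/2 - 105/2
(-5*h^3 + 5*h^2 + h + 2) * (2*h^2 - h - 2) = -10*h^5 + 15*h^4 + 7*h^3 - 7*h^2 - 4*h - 4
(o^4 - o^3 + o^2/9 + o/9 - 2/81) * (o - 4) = o^5 - 5*o^4 + 37*o^3/9 - o^2/3 - 38*o/81 + 8/81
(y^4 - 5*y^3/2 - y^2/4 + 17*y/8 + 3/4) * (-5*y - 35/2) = -5*y^5 - 5*y^4 + 45*y^3 - 25*y^2/4 - 655*y/16 - 105/8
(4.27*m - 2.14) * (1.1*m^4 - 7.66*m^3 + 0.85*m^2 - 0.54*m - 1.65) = 4.697*m^5 - 35.0622*m^4 + 20.0219*m^3 - 4.1248*m^2 - 5.8899*m + 3.531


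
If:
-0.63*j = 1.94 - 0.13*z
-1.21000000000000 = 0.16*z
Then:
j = -4.64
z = -7.56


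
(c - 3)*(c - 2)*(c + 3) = c^3 - 2*c^2 - 9*c + 18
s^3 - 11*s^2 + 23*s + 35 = (s - 7)*(s - 5)*(s + 1)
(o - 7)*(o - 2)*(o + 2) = o^3 - 7*o^2 - 4*o + 28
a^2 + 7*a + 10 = (a + 2)*(a + 5)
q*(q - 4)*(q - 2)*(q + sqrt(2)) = q^4 - 6*q^3 + sqrt(2)*q^3 - 6*sqrt(2)*q^2 + 8*q^2 + 8*sqrt(2)*q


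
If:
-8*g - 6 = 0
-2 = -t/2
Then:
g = -3/4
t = 4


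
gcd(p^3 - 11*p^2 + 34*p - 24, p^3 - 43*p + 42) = p^2 - 7*p + 6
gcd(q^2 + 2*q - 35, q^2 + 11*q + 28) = q + 7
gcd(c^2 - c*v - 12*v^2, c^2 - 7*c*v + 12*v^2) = -c + 4*v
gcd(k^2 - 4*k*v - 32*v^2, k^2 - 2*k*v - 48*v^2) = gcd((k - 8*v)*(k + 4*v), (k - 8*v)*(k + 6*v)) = -k + 8*v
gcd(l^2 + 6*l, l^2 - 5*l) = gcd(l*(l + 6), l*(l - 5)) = l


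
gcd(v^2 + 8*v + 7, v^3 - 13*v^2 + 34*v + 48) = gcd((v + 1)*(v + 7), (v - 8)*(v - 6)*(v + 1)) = v + 1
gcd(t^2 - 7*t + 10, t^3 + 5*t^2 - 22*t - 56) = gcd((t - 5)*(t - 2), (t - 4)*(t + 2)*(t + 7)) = 1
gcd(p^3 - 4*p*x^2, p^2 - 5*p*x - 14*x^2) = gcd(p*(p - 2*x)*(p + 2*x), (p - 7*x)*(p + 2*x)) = p + 2*x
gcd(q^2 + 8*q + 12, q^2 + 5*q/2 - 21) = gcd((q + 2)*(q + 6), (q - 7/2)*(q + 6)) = q + 6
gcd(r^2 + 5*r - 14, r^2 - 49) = r + 7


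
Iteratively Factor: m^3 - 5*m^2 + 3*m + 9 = (m + 1)*(m^2 - 6*m + 9) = (m - 3)*(m + 1)*(m - 3)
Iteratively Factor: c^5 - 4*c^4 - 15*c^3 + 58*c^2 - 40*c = (c)*(c^4 - 4*c^3 - 15*c^2 + 58*c - 40) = c*(c - 1)*(c^3 - 3*c^2 - 18*c + 40) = c*(c - 2)*(c - 1)*(c^2 - c - 20) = c*(c - 5)*(c - 2)*(c - 1)*(c + 4)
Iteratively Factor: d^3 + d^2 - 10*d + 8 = (d + 4)*(d^2 - 3*d + 2) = (d - 1)*(d + 4)*(d - 2)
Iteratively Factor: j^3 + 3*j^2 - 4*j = (j + 4)*(j^2 - j) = (j - 1)*(j + 4)*(j)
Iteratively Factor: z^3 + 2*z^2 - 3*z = (z - 1)*(z^2 + 3*z) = z*(z - 1)*(z + 3)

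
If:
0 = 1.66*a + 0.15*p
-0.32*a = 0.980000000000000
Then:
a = -3.06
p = 33.89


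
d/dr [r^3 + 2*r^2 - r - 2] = 3*r^2 + 4*r - 1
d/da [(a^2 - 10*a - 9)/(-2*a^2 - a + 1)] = (-21*a^2 - 34*a - 19)/(4*a^4 + 4*a^3 - 3*a^2 - 2*a + 1)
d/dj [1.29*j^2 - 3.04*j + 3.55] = 2.58*j - 3.04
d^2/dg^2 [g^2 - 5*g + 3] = 2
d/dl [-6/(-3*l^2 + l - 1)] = 6*(1 - 6*l)/(3*l^2 - l + 1)^2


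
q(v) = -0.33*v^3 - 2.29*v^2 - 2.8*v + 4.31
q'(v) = -0.99*v^2 - 4.58*v - 2.8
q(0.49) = 2.35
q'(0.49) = -5.28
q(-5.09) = 2.75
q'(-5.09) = -5.14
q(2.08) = -14.39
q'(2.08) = -16.61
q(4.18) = -71.51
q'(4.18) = -39.24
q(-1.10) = 5.06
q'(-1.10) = 1.04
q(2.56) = -23.40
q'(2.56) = -21.01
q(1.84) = -10.65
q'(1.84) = -14.58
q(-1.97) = 3.46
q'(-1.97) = 2.38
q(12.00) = -929.29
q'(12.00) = -200.32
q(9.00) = -446.95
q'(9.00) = -124.21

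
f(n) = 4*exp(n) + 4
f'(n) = 4*exp(n)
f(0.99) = 14.76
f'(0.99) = 10.76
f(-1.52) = 4.87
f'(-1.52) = 0.87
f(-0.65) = 6.09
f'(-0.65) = 2.09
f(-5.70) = 4.01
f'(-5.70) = 0.01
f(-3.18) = 4.17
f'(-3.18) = 0.17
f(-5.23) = 4.02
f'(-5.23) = 0.02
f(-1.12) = 5.31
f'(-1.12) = 1.31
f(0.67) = 11.82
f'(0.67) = 7.82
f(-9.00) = 4.00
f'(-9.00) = 0.00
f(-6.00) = 4.01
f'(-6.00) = 0.01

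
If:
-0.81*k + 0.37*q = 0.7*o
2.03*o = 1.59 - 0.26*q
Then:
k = 0.56747552149851*q - 0.676883780332056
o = 0.783251231527094 - 0.12807881773399*q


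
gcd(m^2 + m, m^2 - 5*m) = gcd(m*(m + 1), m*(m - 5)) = m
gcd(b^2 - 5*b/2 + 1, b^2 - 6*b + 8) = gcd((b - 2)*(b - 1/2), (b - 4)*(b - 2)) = b - 2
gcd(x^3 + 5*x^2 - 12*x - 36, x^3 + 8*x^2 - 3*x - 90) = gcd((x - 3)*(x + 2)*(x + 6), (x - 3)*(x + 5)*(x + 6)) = x^2 + 3*x - 18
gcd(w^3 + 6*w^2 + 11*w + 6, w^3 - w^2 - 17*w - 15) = w^2 + 4*w + 3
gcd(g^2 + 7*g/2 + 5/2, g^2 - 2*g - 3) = g + 1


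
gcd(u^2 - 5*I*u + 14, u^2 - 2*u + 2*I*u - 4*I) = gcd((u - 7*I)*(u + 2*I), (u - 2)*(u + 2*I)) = u + 2*I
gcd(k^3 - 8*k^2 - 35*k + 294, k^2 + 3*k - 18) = k + 6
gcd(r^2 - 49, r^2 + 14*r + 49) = r + 7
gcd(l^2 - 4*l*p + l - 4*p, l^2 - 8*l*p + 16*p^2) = -l + 4*p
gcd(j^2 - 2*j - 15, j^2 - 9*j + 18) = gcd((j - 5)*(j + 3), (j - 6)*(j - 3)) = 1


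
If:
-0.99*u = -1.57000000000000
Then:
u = 1.59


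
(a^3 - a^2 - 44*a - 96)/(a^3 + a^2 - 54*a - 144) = (a + 4)/(a + 6)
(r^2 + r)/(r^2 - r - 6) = r*(r + 1)/(r^2 - r - 6)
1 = 1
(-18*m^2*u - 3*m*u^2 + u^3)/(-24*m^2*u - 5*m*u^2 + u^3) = (-6*m + u)/(-8*m + u)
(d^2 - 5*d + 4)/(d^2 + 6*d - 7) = (d - 4)/(d + 7)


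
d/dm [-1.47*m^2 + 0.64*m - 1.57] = 0.64 - 2.94*m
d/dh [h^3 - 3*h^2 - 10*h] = 3*h^2 - 6*h - 10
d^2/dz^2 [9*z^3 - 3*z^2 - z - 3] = 54*z - 6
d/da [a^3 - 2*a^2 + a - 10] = 3*a^2 - 4*a + 1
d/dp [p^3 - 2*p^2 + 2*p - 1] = 3*p^2 - 4*p + 2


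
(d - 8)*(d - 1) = d^2 - 9*d + 8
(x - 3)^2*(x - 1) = x^3 - 7*x^2 + 15*x - 9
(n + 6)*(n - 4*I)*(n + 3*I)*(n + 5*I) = n^4 + 6*n^3 + 4*I*n^3 + 17*n^2 + 24*I*n^2 + 102*n + 60*I*n + 360*I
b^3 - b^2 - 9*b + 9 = (b - 3)*(b - 1)*(b + 3)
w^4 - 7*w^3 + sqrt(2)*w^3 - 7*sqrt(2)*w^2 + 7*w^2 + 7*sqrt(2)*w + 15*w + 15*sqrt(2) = (w - 5)*(w - 3)*(w + 1)*(w + sqrt(2))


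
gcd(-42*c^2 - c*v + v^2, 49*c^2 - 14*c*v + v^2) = -7*c + v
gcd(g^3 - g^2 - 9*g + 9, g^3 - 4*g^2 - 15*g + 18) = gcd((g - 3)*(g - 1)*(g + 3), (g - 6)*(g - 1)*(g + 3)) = g^2 + 2*g - 3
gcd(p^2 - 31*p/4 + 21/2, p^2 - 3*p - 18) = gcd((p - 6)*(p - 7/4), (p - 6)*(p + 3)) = p - 6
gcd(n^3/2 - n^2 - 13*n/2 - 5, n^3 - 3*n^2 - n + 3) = n + 1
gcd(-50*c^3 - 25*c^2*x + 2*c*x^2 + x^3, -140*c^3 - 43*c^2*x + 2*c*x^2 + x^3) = 5*c + x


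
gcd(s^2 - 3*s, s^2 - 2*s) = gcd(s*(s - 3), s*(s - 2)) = s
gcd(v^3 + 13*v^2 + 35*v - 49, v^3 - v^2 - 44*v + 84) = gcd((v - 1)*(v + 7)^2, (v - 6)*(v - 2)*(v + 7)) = v + 7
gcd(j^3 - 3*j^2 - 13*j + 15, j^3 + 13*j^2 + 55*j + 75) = j + 3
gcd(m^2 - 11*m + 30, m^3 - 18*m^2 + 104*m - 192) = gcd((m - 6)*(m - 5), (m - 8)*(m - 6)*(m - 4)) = m - 6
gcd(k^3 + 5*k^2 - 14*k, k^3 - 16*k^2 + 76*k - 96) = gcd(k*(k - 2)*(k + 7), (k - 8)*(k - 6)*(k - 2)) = k - 2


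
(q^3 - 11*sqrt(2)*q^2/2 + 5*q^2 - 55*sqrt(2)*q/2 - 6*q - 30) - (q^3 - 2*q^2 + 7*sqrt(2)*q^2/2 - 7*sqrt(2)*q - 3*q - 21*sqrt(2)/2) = -9*sqrt(2)*q^2 + 7*q^2 - 41*sqrt(2)*q/2 - 3*q - 30 + 21*sqrt(2)/2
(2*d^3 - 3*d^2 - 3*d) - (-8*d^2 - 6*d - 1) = 2*d^3 + 5*d^2 + 3*d + 1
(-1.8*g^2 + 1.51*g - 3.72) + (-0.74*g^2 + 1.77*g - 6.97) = -2.54*g^2 + 3.28*g - 10.69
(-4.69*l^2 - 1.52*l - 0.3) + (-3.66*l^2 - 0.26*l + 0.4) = -8.35*l^2 - 1.78*l + 0.1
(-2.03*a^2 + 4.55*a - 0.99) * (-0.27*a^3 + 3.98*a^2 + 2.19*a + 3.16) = 0.5481*a^5 - 9.3079*a^4 + 13.9306*a^3 - 0.3905*a^2 + 12.2099*a - 3.1284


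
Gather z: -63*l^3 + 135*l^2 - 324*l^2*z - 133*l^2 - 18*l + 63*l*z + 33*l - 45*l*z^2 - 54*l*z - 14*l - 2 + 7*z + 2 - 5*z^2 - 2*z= -63*l^3 + 2*l^2 + l + z^2*(-45*l - 5) + z*(-324*l^2 + 9*l + 5)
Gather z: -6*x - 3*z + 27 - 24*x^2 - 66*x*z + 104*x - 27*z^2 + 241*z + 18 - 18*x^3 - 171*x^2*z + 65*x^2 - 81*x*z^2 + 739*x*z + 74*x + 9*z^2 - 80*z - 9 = -18*x^3 + 41*x^2 + 172*x + z^2*(-81*x - 18) + z*(-171*x^2 + 673*x + 158) + 36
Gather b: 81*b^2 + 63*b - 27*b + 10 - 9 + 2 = 81*b^2 + 36*b + 3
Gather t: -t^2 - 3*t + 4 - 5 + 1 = -t^2 - 3*t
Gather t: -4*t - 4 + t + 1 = -3*t - 3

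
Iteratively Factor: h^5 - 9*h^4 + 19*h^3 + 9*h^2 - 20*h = (h)*(h^4 - 9*h^3 + 19*h^2 + 9*h - 20) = h*(h - 1)*(h^3 - 8*h^2 + 11*h + 20) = h*(h - 5)*(h - 1)*(h^2 - 3*h - 4) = h*(h - 5)*(h - 4)*(h - 1)*(h + 1)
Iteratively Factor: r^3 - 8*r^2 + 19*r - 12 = (r - 3)*(r^2 - 5*r + 4) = (r - 3)*(r - 1)*(r - 4)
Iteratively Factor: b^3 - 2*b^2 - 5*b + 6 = (b + 2)*(b^2 - 4*b + 3) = (b - 3)*(b + 2)*(b - 1)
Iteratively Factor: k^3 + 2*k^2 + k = (k)*(k^2 + 2*k + 1) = k*(k + 1)*(k + 1)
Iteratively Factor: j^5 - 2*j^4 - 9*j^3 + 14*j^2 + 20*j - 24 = (j + 2)*(j^4 - 4*j^3 - j^2 + 16*j - 12) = (j - 3)*(j + 2)*(j^3 - j^2 - 4*j + 4) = (j - 3)*(j - 2)*(j + 2)*(j^2 + j - 2) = (j - 3)*(j - 2)*(j + 2)^2*(j - 1)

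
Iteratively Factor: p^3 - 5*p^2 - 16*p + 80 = (p - 5)*(p^2 - 16) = (p - 5)*(p + 4)*(p - 4)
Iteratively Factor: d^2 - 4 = (d - 2)*(d + 2)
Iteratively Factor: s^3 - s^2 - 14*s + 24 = (s - 3)*(s^2 + 2*s - 8) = (s - 3)*(s + 4)*(s - 2)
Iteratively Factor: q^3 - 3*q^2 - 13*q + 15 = (q - 1)*(q^2 - 2*q - 15) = (q - 5)*(q - 1)*(q + 3)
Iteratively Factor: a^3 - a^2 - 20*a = (a - 5)*(a^2 + 4*a) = (a - 5)*(a + 4)*(a)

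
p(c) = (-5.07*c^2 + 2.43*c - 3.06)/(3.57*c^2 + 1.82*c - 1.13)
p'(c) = (2.43 - 10.14*c)/(3.57*c^2 + 1.82*c - 1.13) + (-7.14*c - 1.82)*(-5.07*c^2 + 2.43*c - 3.06)/(3.57*c^2 + 1.82*c - 1.13)^2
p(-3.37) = -2.07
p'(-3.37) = -0.28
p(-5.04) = -1.79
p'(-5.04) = -0.10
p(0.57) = -3.11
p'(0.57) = 14.04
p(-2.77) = -2.29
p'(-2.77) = -0.50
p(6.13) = -1.24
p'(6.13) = -0.02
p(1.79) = -1.10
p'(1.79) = 0.03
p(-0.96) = -24.38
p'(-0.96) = -267.75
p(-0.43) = 4.03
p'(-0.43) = -9.44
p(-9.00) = -1.60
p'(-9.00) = -0.02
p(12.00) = -1.32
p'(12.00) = -0.01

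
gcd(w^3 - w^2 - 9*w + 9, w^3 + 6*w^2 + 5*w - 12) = w^2 + 2*w - 3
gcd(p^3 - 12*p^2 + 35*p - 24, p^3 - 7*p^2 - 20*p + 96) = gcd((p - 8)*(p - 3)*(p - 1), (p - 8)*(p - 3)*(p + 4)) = p^2 - 11*p + 24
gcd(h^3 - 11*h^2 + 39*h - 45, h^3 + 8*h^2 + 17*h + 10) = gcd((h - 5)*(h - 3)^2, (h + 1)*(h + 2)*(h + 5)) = 1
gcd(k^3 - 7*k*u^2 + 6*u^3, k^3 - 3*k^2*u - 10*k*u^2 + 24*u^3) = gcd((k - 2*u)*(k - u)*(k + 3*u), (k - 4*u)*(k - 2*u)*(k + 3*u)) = -k^2 - k*u + 6*u^2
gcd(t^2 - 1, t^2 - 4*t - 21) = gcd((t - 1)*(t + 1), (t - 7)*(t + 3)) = 1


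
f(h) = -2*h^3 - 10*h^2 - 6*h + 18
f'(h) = -6*h^2 - 20*h - 6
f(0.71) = 7.98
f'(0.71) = -23.22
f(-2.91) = 0.06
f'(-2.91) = 1.39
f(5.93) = -786.28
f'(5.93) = -335.59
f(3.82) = -262.33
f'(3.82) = -169.95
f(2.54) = -94.53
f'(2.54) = -95.51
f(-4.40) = 21.17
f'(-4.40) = -34.16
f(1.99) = -49.30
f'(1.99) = -69.56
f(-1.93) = 6.71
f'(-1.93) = 10.25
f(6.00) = -810.00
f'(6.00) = -342.00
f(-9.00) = 720.00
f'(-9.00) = -312.00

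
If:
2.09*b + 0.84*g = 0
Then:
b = -0.401913875598086*g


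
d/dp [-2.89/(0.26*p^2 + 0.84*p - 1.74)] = (1.5028*p + 2.4276)/(0.26*p^2 + 0.84*p - 1.74)^2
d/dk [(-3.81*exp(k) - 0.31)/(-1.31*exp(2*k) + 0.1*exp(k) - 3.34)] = (-4.9911*exp(2*k) - 0.8122*exp(k) + 12.7564)*exp(k)/(1.7161*exp(4*k) - 0.262*exp(3*k) + 8.7608*exp(2*k) - 0.668*exp(k) + 11.1556)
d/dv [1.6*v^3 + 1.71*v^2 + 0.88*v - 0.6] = 4.8*v^2 + 3.42*v + 0.88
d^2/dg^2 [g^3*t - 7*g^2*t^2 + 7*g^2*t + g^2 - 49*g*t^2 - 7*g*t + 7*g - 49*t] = 6*g*t - 14*t^2 + 14*t + 2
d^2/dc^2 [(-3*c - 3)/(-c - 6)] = -30/(c + 6)^3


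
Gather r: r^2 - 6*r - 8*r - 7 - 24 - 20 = r^2 - 14*r - 51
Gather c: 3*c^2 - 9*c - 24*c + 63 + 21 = 3*c^2 - 33*c + 84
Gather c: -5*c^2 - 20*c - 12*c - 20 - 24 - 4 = -5*c^2 - 32*c - 48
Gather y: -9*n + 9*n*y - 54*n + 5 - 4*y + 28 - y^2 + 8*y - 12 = -63*n - y^2 + y*(9*n + 4) + 21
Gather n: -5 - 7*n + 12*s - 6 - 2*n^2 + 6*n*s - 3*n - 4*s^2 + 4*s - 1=-2*n^2 + n*(6*s - 10) - 4*s^2 + 16*s - 12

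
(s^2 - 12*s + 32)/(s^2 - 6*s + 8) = (s - 8)/(s - 2)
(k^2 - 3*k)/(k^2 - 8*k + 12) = k*(k - 3)/(k^2 - 8*k + 12)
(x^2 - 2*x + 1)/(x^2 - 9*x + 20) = (x^2 - 2*x + 1)/(x^2 - 9*x + 20)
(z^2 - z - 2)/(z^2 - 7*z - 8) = (z - 2)/(z - 8)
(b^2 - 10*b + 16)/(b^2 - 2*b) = (b - 8)/b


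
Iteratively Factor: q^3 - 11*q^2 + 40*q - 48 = (q - 3)*(q^2 - 8*q + 16) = (q - 4)*(q - 3)*(q - 4)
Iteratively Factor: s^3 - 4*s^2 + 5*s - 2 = (s - 2)*(s^2 - 2*s + 1) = (s - 2)*(s - 1)*(s - 1)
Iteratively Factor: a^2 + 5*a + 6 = (a + 2)*(a + 3)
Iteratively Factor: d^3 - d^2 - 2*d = (d + 1)*(d^2 - 2*d) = d*(d + 1)*(d - 2)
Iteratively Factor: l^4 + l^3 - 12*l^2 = (l)*(l^3 + l^2 - 12*l) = l*(l + 4)*(l^2 - 3*l) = l*(l - 3)*(l + 4)*(l)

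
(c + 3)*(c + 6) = c^2 + 9*c + 18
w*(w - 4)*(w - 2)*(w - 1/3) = w^4 - 19*w^3/3 + 10*w^2 - 8*w/3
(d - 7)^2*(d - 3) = d^3 - 17*d^2 + 91*d - 147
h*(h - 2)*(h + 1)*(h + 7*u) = h^4 + 7*h^3*u - h^3 - 7*h^2*u - 2*h^2 - 14*h*u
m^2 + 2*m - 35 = (m - 5)*(m + 7)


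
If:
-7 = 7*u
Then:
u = -1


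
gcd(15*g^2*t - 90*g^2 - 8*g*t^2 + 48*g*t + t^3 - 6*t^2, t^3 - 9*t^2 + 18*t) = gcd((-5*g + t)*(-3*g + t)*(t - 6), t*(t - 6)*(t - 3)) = t - 6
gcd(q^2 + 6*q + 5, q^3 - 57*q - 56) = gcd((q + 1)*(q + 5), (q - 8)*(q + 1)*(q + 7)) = q + 1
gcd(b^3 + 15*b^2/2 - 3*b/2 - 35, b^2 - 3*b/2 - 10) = b + 5/2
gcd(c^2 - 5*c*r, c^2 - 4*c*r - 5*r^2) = -c + 5*r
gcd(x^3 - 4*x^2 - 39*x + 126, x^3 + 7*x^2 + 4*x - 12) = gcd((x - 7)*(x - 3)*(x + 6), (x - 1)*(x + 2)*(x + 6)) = x + 6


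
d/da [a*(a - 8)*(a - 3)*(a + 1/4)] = 4*a^3 - 129*a^2/4 + 85*a/2 + 6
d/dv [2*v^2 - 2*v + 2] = 4*v - 2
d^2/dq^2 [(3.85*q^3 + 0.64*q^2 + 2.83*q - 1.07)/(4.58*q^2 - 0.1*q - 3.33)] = (-1.4210854715202e-14*q^4 + 236.825444*q^3 - 68.410812*q^2 + 518.062722*q - 20.350384)/(96.071912*q^6 - 6.29292*q^5 - 209.416836*q^4 + 9.14984*q^3 + 152.261586*q^2 - 3.32667*q - 36.926037)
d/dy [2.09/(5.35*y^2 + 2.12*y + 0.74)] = (-22.363*y - 4.4308)/(5.35*y^2 + 2.12*y + 0.74)^2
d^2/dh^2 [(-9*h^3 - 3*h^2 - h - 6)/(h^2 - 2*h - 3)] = 2*(-70*h^3 - 207*h^2 - 216*h - 63)/(h^6 - 6*h^5 + 3*h^4 + 28*h^3 - 9*h^2 - 54*h - 27)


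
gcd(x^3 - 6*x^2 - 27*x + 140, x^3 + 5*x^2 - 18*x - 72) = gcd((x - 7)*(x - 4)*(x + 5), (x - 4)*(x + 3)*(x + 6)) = x - 4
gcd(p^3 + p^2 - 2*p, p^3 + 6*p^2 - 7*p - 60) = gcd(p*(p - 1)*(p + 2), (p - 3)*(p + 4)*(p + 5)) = 1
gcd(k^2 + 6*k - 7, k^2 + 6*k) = 1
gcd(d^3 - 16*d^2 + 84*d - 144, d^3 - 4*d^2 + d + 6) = 1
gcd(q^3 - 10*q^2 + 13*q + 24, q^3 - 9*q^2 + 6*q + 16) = q^2 - 7*q - 8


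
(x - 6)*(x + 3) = x^2 - 3*x - 18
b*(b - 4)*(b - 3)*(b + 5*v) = b^4 + 5*b^3*v - 7*b^3 - 35*b^2*v + 12*b^2 + 60*b*v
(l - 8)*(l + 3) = l^2 - 5*l - 24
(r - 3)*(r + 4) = r^2 + r - 12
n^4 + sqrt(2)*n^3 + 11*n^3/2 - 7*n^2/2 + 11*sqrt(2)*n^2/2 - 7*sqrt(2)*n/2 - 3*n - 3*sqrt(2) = (n - 1)*(n + 1/2)*(n + 6)*(n + sqrt(2))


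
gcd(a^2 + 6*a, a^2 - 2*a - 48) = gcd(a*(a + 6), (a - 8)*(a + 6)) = a + 6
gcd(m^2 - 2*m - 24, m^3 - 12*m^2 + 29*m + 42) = m - 6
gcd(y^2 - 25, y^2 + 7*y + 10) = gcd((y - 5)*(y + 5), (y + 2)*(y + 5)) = y + 5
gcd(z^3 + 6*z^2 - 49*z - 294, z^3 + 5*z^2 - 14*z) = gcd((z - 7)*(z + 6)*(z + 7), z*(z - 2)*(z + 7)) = z + 7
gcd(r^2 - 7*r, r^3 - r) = r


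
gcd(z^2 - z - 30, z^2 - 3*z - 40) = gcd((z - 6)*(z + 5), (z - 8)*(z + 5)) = z + 5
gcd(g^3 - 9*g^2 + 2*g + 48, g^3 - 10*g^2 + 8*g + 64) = g^2 - 6*g - 16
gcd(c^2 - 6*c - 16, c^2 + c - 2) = c + 2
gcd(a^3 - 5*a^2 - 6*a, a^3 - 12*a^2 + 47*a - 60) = 1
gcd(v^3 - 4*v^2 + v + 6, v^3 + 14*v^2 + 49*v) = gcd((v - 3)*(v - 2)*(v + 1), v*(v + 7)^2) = 1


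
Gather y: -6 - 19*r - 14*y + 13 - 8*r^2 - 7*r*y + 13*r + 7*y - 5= -8*r^2 - 6*r + y*(-7*r - 7) + 2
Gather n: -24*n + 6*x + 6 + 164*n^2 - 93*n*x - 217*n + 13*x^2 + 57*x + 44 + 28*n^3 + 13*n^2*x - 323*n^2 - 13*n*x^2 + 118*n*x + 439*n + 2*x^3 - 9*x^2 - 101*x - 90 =28*n^3 + n^2*(13*x - 159) + n*(-13*x^2 + 25*x + 198) + 2*x^3 + 4*x^2 - 38*x - 40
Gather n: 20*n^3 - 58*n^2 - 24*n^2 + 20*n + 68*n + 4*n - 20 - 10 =20*n^3 - 82*n^2 + 92*n - 30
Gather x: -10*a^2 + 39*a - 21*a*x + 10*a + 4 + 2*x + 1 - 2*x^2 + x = -10*a^2 + 49*a - 2*x^2 + x*(3 - 21*a) + 5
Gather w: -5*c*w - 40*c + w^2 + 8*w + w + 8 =-40*c + w^2 + w*(9 - 5*c) + 8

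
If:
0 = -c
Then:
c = 0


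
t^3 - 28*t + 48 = (t - 4)*(t - 2)*(t + 6)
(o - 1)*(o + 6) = o^2 + 5*o - 6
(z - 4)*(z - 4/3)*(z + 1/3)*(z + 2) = z^4 - 3*z^3 - 58*z^2/9 + 80*z/9 + 32/9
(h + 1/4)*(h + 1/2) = h^2 + 3*h/4 + 1/8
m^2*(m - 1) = m^3 - m^2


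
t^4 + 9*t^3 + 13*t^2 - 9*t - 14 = (t - 1)*(t + 1)*(t + 2)*(t + 7)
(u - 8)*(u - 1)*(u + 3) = u^3 - 6*u^2 - 19*u + 24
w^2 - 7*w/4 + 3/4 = (w - 1)*(w - 3/4)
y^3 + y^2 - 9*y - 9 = (y - 3)*(y + 1)*(y + 3)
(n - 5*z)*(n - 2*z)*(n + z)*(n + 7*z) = n^4 + n^3*z - 39*n^2*z^2 + 31*n*z^3 + 70*z^4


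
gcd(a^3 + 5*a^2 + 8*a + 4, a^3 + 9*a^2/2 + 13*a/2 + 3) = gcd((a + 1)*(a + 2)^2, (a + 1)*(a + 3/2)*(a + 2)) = a^2 + 3*a + 2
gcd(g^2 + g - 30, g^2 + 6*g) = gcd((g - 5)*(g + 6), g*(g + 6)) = g + 6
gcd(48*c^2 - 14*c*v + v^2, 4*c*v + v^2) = 1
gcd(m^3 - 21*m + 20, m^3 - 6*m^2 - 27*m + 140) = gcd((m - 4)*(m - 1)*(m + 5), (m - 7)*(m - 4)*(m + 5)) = m^2 + m - 20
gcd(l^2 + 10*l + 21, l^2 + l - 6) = l + 3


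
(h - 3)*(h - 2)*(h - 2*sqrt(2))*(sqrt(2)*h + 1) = sqrt(2)*h^4 - 5*sqrt(2)*h^3 - 3*h^3 + 4*sqrt(2)*h^2 + 15*h^2 - 18*h + 10*sqrt(2)*h - 12*sqrt(2)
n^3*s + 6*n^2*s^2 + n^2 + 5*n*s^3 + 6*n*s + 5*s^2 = (n + s)*(n + 5*s)*(n*s + 1)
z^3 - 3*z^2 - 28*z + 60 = (z - 6)*(z - 2)*(z + 5)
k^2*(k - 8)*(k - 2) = k^4 - 10*k^3 + 16*k^2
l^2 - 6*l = l*(l - 6)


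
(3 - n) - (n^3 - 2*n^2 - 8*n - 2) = -n^3 + 2*n^2 + 7*n + 5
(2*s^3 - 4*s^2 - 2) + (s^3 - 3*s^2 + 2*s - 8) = 3*s^3 - 7*s^2 + 2*s - 10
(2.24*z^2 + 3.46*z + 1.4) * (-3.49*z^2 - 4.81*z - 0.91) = -7.8176*z^4 - 22.8498*z^3 - 23.567*z^2 - 9.8826*z - 1.274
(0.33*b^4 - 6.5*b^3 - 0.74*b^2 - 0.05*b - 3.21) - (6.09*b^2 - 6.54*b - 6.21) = 0.33*b^4 - 6.5*b^3 - 6.83*b^2 + 6.49*b + 3.0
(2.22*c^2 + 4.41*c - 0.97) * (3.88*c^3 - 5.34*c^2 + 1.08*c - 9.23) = 8.6136*c^5 + 5.256*c^4 - 24.9154*c^3 - 10.548*c^2 - 41.7519*c + 8.9531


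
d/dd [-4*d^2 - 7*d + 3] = -8*d - 7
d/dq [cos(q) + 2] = -sin(q)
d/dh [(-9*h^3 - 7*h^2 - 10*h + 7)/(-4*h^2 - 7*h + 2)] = (36*h^4 + 126*h^3 - 45*h^2 + 28*h + 29)/(16*h^4 + 56*h^3 + 33*h^2 - 28*h + 4)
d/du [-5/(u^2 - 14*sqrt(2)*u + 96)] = 10*(u - 7*sqrt(2))/(u^2 - 14*sqrt(2)*u + 96)^2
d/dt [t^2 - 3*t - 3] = 2*t - 3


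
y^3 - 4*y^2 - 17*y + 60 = (y - 5)*(y - 3)*(y + 4)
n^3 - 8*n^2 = n^2*(n - 8)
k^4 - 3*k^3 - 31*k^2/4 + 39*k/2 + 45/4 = (k - 3)^2*(k + 1/2)*(k + 5/2)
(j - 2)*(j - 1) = j^2 - 3*j + 2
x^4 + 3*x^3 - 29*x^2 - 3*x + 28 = (x - 4)*(x - 1)*(x + 1)*(x + 7)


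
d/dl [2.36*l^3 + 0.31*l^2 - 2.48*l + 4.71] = 7.08*l^2 + 0.62*l - 2.48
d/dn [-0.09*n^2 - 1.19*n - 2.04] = -0.18*n - 1.19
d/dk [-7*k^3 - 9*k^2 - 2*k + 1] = -21*k^2 - 18*k - 2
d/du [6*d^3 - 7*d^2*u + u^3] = -7*d^2 + 3*u^2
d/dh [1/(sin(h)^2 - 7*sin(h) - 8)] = (7 - 2*sin(h))*cos(h)/((sin(h) - 8)^2*(sin(h) + 1)^2)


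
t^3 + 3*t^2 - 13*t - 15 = (t - 3)*(t + 1)*(t + 5)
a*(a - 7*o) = a^2 - 7*a*o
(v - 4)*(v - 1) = v^2 - 5*v + 4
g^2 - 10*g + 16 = (g - 8)*(g - 2)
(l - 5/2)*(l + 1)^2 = l^3 - l^2/2 - 4*l - 5/2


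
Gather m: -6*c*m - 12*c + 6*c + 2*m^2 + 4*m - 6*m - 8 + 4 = -6*c + 2*m^2 + m*(-6*c - 2) - 4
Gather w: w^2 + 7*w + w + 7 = w^2 + 8*w + 7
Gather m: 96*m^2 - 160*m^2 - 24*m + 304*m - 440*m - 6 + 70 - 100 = -64*m^2 - 160*m - 36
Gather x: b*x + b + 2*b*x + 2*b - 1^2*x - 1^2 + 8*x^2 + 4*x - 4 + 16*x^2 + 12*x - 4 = 3*b + 24*x^2 + x*(3*b + 15) - 9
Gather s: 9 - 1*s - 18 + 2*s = s - 9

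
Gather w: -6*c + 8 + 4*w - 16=-6*c + 4*w - 8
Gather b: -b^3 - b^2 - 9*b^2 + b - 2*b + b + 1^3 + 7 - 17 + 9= -b^3 - 10*b^2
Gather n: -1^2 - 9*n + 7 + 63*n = 54*n + 6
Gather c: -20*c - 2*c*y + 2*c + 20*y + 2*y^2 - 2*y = c*(-2*y - 18) + 2*y^2 + 18*y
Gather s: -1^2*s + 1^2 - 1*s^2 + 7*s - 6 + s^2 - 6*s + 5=0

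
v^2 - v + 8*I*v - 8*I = (v - 1)*(v + 8*I)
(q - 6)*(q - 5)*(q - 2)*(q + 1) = q^4 - 12*q^3 + 39*q^2 - 8*q - 60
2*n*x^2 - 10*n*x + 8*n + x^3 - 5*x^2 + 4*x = (2*n + x)*(x - 4)*(x - 1)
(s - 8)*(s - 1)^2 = s^3 - 10*s^2 + 17*s - 8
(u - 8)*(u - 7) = u^2 - 15*u + 56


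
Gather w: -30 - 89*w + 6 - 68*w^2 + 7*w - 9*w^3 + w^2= -9*w^3 - 67*w^2 - 82*w - 24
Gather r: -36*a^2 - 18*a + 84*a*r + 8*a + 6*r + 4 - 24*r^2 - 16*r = -36*a^2 - 10*a - 24*r^2 + r*(84*a - 10) + 4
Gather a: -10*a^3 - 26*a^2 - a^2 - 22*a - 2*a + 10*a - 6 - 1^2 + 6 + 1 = -10*a^3 - 27*a^2 - 14*a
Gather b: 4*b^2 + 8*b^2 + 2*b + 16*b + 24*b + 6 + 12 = 12*b^2 + 42*b + 18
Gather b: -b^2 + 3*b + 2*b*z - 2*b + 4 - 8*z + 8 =-b^2 + b*(2*z + 1) - 8*z + 12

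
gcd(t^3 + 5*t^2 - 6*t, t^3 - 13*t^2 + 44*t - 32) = t - 1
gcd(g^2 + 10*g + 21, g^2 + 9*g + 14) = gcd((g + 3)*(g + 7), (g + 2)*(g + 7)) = g + 7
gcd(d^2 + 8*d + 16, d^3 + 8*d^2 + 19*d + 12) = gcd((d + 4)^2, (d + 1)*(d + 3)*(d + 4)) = d + 4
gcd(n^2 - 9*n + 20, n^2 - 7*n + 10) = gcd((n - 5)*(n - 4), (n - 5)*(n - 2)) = n - 5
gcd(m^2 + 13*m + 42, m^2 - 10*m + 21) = 1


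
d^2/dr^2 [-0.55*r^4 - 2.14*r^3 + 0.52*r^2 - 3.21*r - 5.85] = -6.6*r^2 - 12.84*r + 1.04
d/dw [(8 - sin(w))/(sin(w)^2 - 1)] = (sin(w)^2 - 16*sin(w) + 1)/cos(w)^3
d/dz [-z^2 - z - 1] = -2*z - 1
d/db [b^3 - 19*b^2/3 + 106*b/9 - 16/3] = 3*b^2 - 38*b/3 + 106/9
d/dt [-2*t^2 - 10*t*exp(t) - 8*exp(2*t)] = -10*t*exp(t) - 4*t - 16*exp(2*t) - 10*exp(t)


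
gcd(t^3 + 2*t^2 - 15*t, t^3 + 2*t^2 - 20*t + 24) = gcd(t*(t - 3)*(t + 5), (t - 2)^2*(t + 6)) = 1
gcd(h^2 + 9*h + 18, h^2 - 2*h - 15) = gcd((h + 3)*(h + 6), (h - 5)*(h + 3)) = h + 3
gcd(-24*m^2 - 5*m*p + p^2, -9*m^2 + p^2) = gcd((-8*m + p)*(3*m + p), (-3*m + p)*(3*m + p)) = 3*m + p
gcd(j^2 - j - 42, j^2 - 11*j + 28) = j - 7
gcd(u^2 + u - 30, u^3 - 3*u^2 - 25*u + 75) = u - 5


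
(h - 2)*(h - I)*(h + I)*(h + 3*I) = h^4 - 2*h^3 + 3*I*h^3 + h^2 - 6*I*h^2 - 2*h + 3*I*h - 6*I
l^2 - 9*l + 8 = (l - 8)*(l - 1)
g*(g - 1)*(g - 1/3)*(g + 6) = g^4 + 14*g^3/3 - 23*g^2/3 + 2*g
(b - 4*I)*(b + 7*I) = b^2 + 3*I*b + 28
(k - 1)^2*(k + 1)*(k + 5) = k^4 + 4*k^3 - 6*k^2 - 4*k + 5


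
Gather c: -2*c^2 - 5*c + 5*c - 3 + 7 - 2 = 2 - 2*c^2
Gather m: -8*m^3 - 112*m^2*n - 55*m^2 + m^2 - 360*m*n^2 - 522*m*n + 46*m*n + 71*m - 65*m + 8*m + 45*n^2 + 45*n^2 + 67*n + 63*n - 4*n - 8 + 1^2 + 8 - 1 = -8*m^3 + m^2*(-112*n - 54) + m*(-360*n^2 - 476*n + 14) + 90*n^2 + 126*n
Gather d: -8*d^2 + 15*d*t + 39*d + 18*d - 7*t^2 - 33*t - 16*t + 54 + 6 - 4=-8*d^2 + d*(15*t + 57) - 7*t^2 - 49*t + 56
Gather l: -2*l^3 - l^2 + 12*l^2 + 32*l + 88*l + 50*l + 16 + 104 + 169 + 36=-2*l^3 + 11*l^2 + 170*l + 325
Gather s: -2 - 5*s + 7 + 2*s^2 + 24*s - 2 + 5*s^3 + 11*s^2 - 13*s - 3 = 5*s^3 + 13*s^2 + 6*s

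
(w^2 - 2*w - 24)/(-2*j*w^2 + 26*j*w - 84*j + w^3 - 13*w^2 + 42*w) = (w + 4)/(-2*j*w + 14*j + w^2 - 7*w)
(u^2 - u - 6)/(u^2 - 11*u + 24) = (u + 2)/(u - 8)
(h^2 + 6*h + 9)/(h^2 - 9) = (h + 3)/(h - 3)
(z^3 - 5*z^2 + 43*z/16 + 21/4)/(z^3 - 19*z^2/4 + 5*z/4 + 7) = (z + 3/4)/(z + 1)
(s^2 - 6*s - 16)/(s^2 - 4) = (s - 8)/(s - 2)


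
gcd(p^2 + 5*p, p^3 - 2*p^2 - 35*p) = p^2 + 5*p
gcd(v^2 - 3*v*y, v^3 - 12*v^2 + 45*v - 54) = 1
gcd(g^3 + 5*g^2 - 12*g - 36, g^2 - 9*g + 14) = 1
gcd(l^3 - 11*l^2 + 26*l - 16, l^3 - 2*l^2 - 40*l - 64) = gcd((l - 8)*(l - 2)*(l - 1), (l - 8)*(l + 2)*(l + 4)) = l - 8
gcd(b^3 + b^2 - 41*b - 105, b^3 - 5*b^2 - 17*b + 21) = b^2 - 4*b - 21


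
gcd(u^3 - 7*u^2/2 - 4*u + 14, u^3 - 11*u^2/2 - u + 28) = u^2 - 3*u/2 - 7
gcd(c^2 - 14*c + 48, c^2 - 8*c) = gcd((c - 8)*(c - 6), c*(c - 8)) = c - 8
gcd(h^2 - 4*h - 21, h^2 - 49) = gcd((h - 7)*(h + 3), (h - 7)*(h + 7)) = h - 7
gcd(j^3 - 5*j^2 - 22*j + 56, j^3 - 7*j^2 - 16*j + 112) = j^2 - 3*j - 28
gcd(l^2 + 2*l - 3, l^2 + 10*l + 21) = l + 3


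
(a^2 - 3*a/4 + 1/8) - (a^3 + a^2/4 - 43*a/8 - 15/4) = -a^3 + 3*a^2/4 + 37*a/8 + 31/8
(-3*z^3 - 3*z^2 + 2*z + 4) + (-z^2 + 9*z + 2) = -3*z^3 - 4*z^2 + 11*z + 6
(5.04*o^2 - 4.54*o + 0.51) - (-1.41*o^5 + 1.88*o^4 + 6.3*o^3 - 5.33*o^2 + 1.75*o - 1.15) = 1.41*o^5 - 1.88*o^4 - 6.3*o^3 + 10.37*o^2 - 6.29*o + 1.66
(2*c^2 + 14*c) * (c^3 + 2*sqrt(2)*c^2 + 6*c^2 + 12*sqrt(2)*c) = 2*c^5 + 4*sqrt(2)*c^4 + 26*c^4 + 52*sqrt(2)*c^3 + 84*c^3 + 168*sqrt(2)*c^2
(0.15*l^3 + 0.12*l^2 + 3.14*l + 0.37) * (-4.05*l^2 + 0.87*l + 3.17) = -0.6075*l^5 - 0.3555*l^4 - 12.1371*l^3 + 1.6137*l^2 + 10.2757*l + 1.1729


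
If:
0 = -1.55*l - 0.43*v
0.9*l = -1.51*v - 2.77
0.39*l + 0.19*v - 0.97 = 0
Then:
No Solution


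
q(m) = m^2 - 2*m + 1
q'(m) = 2*m - 2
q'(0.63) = -0.74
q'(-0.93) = -3.86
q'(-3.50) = -9.00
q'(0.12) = -1.76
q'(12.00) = 22.00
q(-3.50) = 20.25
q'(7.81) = 13.62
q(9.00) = 64.00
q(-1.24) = 5.02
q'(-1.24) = -4.48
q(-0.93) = 3.72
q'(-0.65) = -3.30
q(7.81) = 46.38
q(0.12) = 0.77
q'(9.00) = 16.00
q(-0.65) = 2.72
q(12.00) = 121.00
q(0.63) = 0.14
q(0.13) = 0.76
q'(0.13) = -1.74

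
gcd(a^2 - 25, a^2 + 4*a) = 1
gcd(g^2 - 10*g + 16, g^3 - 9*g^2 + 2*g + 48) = g - 8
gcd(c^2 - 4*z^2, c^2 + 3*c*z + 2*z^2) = c + 2*z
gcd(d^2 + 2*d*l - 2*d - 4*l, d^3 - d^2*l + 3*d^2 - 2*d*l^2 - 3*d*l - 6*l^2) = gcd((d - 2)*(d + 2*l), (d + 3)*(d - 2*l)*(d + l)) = 1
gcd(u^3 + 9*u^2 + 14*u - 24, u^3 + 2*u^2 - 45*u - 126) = u + 6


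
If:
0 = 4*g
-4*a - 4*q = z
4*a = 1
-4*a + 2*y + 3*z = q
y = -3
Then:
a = 1/4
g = 0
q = -10/13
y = -3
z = 27/13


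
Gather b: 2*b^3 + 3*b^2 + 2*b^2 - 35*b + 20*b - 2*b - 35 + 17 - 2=2*b^3 + 5*b^2 - 17*b - 20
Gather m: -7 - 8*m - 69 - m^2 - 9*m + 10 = -m^2 - 17*m - 66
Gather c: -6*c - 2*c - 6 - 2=-8*c - 8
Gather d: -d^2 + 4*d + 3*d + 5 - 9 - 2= -d^2 + 7*d - 6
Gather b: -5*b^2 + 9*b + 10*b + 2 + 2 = -5*b^2 + 19*b + 4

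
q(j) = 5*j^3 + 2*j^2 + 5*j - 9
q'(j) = 15*j^2 + 4*j + 5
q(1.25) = 10.14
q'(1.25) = 33.44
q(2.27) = 71.14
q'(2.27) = 91.37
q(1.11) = 5.85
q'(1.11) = 27.92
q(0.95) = 1.84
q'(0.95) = 22.34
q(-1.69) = -35.87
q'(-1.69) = 41.08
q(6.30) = 1352.12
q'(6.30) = 625.55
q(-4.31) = -393.71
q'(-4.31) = 266.40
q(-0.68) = -13.05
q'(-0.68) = 9.22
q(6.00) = 1173.00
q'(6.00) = 569.00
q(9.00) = 3843.00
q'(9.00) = 1256.00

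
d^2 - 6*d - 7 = (d - 7)*(d + 1)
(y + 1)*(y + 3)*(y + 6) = y^3 + 10*y^2 + 27*y + 18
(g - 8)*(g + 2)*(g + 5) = g^3 - g^2 - 46*g - 80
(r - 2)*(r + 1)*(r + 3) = r^3 + 2*r^2 - 5*r - 6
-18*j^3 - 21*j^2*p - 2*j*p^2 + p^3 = (-6*j + p)*(j + p)*(3*j + p)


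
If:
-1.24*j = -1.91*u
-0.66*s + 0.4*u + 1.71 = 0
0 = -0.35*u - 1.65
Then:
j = -7.26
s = -0.27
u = -4.71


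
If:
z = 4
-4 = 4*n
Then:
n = -1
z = 4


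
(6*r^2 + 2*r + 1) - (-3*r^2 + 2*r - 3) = 9*r^2 + 4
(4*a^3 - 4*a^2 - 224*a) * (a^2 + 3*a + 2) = 4*a^5 + 8*a^4 - 228*a^3 - 680*a^2 - 448*a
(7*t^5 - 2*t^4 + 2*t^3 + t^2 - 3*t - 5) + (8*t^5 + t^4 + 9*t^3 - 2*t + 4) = 15*t^5 - t^4 + 11*t^3 + t^2 - 5*t - 1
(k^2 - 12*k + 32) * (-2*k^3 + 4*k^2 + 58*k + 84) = -2*k^5 + 28*k^4 - 54*k^3 - 484*k^2 + 848*k + 2688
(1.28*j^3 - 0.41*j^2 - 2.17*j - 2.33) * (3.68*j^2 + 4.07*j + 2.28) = 4.7104*j^5 + 3.7008*j^4 - 6.7359*j^3 - 18.3411*j^2 - 14.4307*j - 5.3124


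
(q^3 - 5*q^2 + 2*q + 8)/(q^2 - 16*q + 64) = (q^3 - 5*q^2 + 2*q + 8)/(q^2 - 16*q + 64)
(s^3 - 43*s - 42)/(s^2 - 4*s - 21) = (s^2 + 7*s + 6)/(s + 3)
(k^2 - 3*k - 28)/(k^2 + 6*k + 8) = (k - 7)/(k + 2)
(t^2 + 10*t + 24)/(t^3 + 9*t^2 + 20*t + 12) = (t + 4)/(t^2 + 3*t + 2)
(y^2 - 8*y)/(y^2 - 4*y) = (y - 8)/(y - 4)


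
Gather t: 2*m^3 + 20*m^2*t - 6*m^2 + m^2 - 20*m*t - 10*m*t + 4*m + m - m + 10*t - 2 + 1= 2*m^3 - 5*m^2 + 4*m + t*(20*m^2 - 30*m + 10) - 1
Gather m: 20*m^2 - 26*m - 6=20*m^2 - 26*m - 6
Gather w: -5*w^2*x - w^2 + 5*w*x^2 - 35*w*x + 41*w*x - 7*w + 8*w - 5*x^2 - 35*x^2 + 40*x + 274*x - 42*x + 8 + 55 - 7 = w^2*(-5*x - 1) + w*(5*x^2 + 6*x + 1) - 40*x^2 + 272*x + 56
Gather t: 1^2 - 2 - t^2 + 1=-t^2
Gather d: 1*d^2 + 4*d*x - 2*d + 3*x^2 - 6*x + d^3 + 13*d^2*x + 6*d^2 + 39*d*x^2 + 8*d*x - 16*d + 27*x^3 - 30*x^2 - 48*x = d^3 + d^2*(13*x + 7) + d*(39*x^2 + 12*x - 18) + 27*x^3 - 27*x^2 - 54*x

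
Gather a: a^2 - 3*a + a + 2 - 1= a^2 - 2*a + 1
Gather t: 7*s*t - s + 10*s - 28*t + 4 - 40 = 9*s + t*(7*s - 28) - 36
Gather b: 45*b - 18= 45*b - 18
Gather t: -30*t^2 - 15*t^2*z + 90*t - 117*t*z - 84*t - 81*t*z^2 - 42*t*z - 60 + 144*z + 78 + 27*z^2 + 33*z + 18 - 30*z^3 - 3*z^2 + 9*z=t^2*(-15*z - 30) + t*(-81*z^2 - 159*z + 6) - 30*z^3 + 24*z^2 + 186*z + 36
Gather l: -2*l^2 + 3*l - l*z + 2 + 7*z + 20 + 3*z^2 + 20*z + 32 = -2*l^2 + l*(3 - z) + 3*z^2 + 27*z + 54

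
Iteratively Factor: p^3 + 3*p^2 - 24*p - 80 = (p - 5)*(p^2 + 8*p + 16) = (p - 5)*(p + 4)*(p + 4)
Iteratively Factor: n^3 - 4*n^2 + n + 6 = (n - 2)*(n^2 - 2*n - 3) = (n - 2)*(n + 1)*(n - 3)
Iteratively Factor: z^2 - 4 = (z - 2)*(z + 2)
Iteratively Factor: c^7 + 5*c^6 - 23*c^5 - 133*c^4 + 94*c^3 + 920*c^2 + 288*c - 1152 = (c + 4)*(c^6 + c^5 - 27*c^4 - 25*c^3 + 194*c^2 + 144*c - 288) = (c - 3)*(c + 4)*(c^5 + 4*c^4 - 15*c^3 - 70*c^2 - 16*c + 96) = (c - 3)*(c + 4)^2*(c^4 - 15*c^2 - 10*c + 24) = (c - 3)*(c - 1)*(c + 4)^2*(c^3 + c^2 - 14*c - 24) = (c - 3)*(c - 1)*(c + 2)*(c + 4)^2*(c^2 - c - 12) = (c - 4)*(c - 3)*(c - 1)*(c + 2)*(c + 4)^2*(c + 3)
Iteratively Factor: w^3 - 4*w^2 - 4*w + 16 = (w - 2)*(w^2 - 2*w - 8) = (w - 2)*(w + 2)*(w - 4)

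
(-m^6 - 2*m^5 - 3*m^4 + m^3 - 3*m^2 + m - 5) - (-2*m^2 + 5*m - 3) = -m^6 - 2*m^5 - 3*m^4 + m^3 - m^2 - 4*m - 2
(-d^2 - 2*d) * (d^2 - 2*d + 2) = -d^4 + 2*d^2 - 4*d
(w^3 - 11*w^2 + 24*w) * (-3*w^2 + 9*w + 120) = -3*w^5 + 42*w^4 - 51*w^3 - 1104*w^2 + 2880*w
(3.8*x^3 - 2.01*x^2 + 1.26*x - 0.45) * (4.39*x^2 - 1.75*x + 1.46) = 16.682*x^5 - 15.4739*x^4 + 14.5969*x^3 - 7.1151*x^2 + 2.6271*x - 0.657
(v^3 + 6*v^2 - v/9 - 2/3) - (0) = v^3 + 6*v^2 - v/9 - 2/3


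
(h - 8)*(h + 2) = h^2 - 6*h - 16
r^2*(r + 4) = r^3 + 4*r^2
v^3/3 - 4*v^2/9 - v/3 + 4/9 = (v/3 + 1/3)*(v - 4/3)*(v - 1)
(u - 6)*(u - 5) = u^2 - 11*u + 30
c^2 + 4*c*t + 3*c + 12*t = (c + 3)*(c + 4*t)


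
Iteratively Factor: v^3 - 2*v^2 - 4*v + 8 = (v + 2)*(v^2 - 4*v + 4) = (v - 2)*(v + 2)*(v - 2)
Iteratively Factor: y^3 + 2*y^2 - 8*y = (y)*(y^2 + 2*y - 8) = y*(y - 2)*(y + 4)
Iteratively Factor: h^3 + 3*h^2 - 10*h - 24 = (h - 3)*(h^2 + 6*h + 8) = (h - 3)*(h + 2)*(h + 4)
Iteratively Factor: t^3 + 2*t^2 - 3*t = (t + 3)*(t^2 - t) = t*(t + 3)*(t - 1)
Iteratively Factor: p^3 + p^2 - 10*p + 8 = (p - 2)*(p^2 + 3*p - 4) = (p - 2)*(p + 4)*(p - 1)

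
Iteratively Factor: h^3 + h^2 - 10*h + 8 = (h - 2)*(h^2 + 3*h - 4) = (h - 2)*(h + 4)*(h - 1)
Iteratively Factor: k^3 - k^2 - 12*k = (k)*(k^2 - k - 12) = k*(k + 3)*(k - 4)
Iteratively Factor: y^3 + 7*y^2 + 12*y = (y)*(y^2 + 7*y + 12) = y*(y + 4)*(y + 3)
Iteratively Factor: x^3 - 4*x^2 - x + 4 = (x + 1)*(x^2 - 5*x + 4) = (x - 4)*(x + 1)*(x - 1)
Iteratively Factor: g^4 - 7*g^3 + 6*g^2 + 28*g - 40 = (g + 2)*(g^3 - 9*g^2 + 24*g - 20) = (g - 2)*(g + 2)*(g^2 - 7*g + 10) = (g - 2)^2*(g + 2)*(g - 5)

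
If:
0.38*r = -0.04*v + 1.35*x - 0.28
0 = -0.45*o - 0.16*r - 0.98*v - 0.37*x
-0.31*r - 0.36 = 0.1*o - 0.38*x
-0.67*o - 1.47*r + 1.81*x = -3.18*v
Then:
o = 2.17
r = -2.47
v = -0.40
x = -0.50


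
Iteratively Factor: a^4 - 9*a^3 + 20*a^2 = (a)*(a^3 - 9*a^2 + 20*a) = a^2*(a^2 - 9*a + 20) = a^2*(a - 4)*(a - 5)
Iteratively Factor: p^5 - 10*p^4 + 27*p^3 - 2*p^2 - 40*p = (p - 4)*(p^4 - 6*p^3 + 3*p^2 + 10*p) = (p - 4)*(p - 2)*(p^3 - 4*p^2 - 5*p) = (p - 4)*(p - 2)*(p + 1)*(p^2 - 5*p) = p*(p - 4)*(p - 2)*(p + 1)*(p - 5)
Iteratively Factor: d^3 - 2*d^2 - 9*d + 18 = (d - 2)*(d^2 - 9) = (d - 3)*(d - 2)*(d + 3)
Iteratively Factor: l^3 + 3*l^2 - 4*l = (l)*(l^2 + 3*l - 4) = l*(l + 4)*(l - 1)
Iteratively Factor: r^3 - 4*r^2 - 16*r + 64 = (r + 4)*(r^2 - 8*r + 16) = (r - 4)*(r + 4)*(r - 4)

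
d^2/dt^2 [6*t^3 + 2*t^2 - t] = 36*t + 4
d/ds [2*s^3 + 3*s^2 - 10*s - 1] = 6*s^2 + 6*s - 10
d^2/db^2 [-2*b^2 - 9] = -4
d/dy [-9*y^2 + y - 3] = 1 - 18*y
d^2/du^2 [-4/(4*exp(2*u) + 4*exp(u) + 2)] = 4*(-4*(2*exp(u) + 1)^2*exp(u) + (4*exp(u) + 1)*(2*exp(2*u) + 2*exp(u) + 1))*exp(u)/(2*exp(2*u) + 2*exp(u) + 1)^3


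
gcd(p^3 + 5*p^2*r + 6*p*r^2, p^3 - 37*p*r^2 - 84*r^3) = p + 3*r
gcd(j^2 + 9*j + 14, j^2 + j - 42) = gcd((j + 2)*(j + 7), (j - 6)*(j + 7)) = j + 7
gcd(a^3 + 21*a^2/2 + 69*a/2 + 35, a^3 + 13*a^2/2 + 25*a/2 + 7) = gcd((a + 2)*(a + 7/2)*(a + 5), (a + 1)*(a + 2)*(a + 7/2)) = a^2 + 11*a/2 + 7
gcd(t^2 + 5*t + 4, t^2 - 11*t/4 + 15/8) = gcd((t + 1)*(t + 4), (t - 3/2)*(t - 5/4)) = 1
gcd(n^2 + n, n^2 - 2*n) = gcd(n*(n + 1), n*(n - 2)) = n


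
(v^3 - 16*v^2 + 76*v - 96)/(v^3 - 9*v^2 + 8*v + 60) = (v^2 - 10*v + 16)/(v^2 - 3*v - 10)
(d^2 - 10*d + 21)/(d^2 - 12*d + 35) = (d - 3)/(d - 5)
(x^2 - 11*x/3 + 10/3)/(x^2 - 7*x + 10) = (x - 5/3)/(x - 5)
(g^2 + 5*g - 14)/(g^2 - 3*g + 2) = (g + 7)/(g - 1)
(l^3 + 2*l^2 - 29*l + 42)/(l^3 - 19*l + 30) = (l + 7)/(l + 5)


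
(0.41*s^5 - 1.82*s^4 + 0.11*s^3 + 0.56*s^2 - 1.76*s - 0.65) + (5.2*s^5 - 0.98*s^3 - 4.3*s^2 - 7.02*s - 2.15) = 5.61*s^5 - 1.82*s^4 - 0.87*s^3 - 3.74*s^2 - 8.78*s - 2.8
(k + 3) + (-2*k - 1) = 2 - k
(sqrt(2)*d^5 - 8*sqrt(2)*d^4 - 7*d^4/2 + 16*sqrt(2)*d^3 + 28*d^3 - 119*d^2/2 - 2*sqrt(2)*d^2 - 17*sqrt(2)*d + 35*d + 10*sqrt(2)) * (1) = sqrt(2)*d^5 - 8*sqrt(2)*d^4 - 7*d^4/2 + 16*sqrt(2)*d^3 + 28*d^3 - 119*d^2/2 - 2*sqrt(2)*d^2 - 17*sqrt(2)*d + 35*d + 10*sqrt(2)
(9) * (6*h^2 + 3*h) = 54*h^2 + 27*h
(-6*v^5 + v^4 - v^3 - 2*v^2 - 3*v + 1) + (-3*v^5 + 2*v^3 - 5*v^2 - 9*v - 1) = -9*v^5 + v^4 + v^3 - 7*v^2 - 12*v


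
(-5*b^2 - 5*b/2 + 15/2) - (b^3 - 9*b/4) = -b^3 - 5*b^2 - b/4 + 15/2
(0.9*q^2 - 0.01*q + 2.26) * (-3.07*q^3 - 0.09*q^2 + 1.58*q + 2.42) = -2.763*q^5 - 0.0503*q^4 - 5.5153*q^3 + 1.9588*q^2 + 3.5466*q + 5.4692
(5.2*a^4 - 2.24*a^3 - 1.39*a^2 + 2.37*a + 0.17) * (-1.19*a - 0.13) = -6.188*a^5 + 1.9896*a^4 + 1.9453*a^3 - 2.6396*a^2 - 0.5104*a - 0.0221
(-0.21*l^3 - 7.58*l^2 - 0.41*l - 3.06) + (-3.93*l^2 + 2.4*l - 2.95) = -0.21*l^3 - 11.51*l^2 + 1.99*l - 6.01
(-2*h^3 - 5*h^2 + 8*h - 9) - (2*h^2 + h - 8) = -2*h^3 - 7*h^2 + 7*h - 1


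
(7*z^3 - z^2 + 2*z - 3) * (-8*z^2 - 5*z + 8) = -56*z^5 - 27*z^4 + 45*z^3 + 6*z^2 + 31*z - 24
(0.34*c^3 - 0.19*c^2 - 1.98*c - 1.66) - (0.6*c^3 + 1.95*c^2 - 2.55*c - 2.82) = -0.26*c^3 - 2.14*c^2 + 0.57*c + 1.16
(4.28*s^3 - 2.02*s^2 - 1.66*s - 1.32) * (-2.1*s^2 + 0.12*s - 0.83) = -8.988*s^5 + 4.7556*s^4 - 0.3088*s^3 + 4.2494*s^2 + 1.2194*s + 1.0956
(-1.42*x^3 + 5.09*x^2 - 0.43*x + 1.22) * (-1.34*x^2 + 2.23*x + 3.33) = 1.9028*x^5 - 9.9872*x^4 + 7.1983*x^3 + 14.356*x^2 + 1.2887*x + 4.0626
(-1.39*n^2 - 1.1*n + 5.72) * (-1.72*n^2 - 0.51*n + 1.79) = 2.3908*n^4 + 2.6009*n^3 - 11.7655*n^2 - 4.8862*n + 10.2388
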